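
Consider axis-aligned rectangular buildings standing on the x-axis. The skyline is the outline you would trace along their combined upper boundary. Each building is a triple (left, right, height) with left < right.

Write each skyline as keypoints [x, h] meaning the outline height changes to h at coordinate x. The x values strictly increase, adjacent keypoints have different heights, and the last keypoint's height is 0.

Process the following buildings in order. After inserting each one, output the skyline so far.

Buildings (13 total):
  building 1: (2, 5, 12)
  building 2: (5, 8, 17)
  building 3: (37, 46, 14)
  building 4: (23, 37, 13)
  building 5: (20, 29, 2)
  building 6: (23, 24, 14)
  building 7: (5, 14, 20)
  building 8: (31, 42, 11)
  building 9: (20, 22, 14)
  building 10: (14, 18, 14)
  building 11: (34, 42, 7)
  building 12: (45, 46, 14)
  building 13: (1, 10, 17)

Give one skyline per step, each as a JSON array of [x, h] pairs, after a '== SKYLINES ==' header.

== SKYLINES ==
[[2,12],[5,0]]
[[2,12],[5,17],[8,0]]
[[2,12],[5,17],[8,0],[37,14],[46,0]]
[[2,12],[5,17],[8,0],[23,13],[37,14],[46,0]]
[[2,12],[5,17],[8,0],[20,2],[23,13],[37,14],[46,0]]
[[2,12],[5,17],[8,0],[20,2],[23,14],[24,13],[37,14],[46,0]]
[[2,12],[5,20],[14,0],[20,2],[23,14],[24,13],[37,14],[46,0]]
[[2,12],[5,20],[14,0],[20,2],[23,14],[24,13],[37,14],[46,0]]
[[2,12],[5,20],[14,0],[20,14],[22,2],[23,14],[24,13],[37,14],[46,0]]
[[2,12],[5,20],[14,14],[18,0],[20,14],[22,2],[23,14],[24,13],[37,14],[46,0]]
[[2,12],[5,20],[14,14],[18,0],[20,14],[22,2],[23,14],[24,13],[37,14],[46,0]]
[[2,12],[5,20],[14,14],[18,0],[20,14],[22,2],[23,14],[24,13],[37,14],[46,0]]
[[1,17],[5,20],[14,14],[18,0],[20,14],[22,2],[23,14],[24,13],[37,14],[46,0]]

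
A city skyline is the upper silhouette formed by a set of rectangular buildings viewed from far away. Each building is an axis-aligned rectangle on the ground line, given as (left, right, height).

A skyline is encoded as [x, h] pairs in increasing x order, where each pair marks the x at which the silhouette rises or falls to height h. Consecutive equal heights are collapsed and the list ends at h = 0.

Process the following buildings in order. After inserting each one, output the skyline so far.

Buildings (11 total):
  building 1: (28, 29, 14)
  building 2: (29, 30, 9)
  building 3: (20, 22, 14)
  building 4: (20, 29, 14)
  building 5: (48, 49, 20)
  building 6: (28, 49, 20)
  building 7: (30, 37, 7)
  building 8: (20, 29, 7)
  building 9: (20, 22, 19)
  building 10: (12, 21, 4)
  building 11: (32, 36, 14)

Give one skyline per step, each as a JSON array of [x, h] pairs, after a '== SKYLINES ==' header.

== SKYLINES ==
[[28,14],[29,0]]
[[28,14],[29,9],[30,0]]
[[20,14],[22,0],[28,14],[29,9],[30,0]]
[[20,14],[29,9],[30,0]]
[[20,14],[29,9],[30,0],[48,20],[49,0]]
[[20,14],[28,20],[49,0]]
[[20,14],[28,20],[49,0]]
[[20,14],[28,20],[49,0]]
[[20,19],[22,14],[28,20],[49,0]]
[[12,4],[20,19],[22,14],[28,20],[49,0]]
[[12,4],[20,19],[22,14],[28,20],[49,0]]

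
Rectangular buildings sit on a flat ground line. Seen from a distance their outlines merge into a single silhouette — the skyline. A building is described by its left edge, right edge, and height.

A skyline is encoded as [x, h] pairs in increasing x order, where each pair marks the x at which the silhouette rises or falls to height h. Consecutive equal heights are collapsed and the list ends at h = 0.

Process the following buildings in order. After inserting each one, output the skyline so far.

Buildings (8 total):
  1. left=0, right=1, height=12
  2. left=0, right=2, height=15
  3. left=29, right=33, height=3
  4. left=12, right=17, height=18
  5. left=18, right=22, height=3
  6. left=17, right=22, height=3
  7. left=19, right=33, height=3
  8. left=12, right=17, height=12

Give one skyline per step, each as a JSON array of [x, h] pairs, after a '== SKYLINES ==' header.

== SKYLINES ==
[[0,12],[1,0]]
[[0,15],[2,0]]
[[0,15],[2,0],[29,3],[33,0]]
[[0,15],[2,0],[12,18],[17,0],[29,3],[33,0]]
[[0,15],[2,0],[12,18],[17,0],[18,3],[22,0],[29,3],[33,0]]
[[0,15],[2,0],[12,18],[17,3],[22,0],[29,3],[33,0]]
[[0,15],[2,0],[12,18],[17,3],[33,0]]
[[0,15],[2,0],[12,18],[17,3],[33,0]]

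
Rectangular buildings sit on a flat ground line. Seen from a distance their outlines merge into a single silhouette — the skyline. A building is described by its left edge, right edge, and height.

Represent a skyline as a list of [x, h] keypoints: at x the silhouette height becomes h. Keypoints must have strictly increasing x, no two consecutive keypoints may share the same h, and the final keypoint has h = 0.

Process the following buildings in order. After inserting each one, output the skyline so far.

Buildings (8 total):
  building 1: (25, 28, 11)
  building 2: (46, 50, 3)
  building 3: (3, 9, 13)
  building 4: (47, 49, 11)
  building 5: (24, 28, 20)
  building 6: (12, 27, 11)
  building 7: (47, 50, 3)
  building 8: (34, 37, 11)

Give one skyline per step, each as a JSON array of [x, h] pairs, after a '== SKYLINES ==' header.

== SKYLINES ==
[[25,11],[28,0]]
[[25,11],[28,0],[46,3],[50,0]]
[[3,13],[9,0],[25,11],[28,0],[46,3],[50,0]]
[[3,13],[9,0],[25,11],[28,0],[46,3],[47,11],[49,3],[50,0]]
[[3,13],[9,0],[24,20],[28,0],[46,3],[47,11],[49,3],[50,0]]
[[3,13],[9,0],[12,11],[24,20],[28,0],[46,3],[47,11],[49,3],[50,0]]
[[3,13],[9,0],[12,11],[24,20],[28,0],[46,3],[47,11],[49,3],[50,0]]
[[3,13],[9,0],[12,11],[24,20],[28,0],[34,11],[37,0],[46,3],[47,11],[49,3],[50,0]]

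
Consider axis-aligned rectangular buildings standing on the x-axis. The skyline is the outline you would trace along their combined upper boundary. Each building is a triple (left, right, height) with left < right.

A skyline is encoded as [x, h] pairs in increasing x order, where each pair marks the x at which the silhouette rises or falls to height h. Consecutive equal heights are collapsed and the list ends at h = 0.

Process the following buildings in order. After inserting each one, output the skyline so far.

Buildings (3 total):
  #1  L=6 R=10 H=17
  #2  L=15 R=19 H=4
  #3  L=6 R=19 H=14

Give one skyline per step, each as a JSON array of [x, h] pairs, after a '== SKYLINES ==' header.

== SKYLINES ==
[[6,17],[10,0]]
[[6,17],[10,0],[15,4],[19,0]]
[[6,17],[10,14],[19,0]]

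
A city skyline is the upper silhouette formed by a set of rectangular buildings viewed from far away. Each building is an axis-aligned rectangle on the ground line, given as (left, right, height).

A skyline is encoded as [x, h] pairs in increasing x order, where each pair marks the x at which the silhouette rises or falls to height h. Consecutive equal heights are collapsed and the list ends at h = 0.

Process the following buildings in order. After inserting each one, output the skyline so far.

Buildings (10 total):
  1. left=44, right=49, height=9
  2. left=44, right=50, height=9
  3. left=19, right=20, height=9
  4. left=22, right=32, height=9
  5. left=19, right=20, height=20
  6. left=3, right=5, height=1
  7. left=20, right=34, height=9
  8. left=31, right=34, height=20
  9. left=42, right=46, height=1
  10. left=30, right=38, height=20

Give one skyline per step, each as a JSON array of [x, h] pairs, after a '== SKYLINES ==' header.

== SKYLINES ==
[[44,9],[49,0]]
[[44,9],[50,0]]
[[19,9],[20,0],[44,9],[50,0]]
[[19,9],[20,0],[22,9],[32,0],[44,9],[50,0]]
[[19,20],[20,0],[22,9],[32,0],[44,9],[50,0]]
[[3,1],[5,0],[19,20],[20,0],[22,9],[32,0],[44,9],[50,0]]
[[3,1],[5,0],[19,20],[20,9],[34,0],[44,9],[50,0]]
[[3,1],[5,0],[19,20],[20,9],[31,20],[34,0],[44,9],[50,0]]
[[3,1],[5,0],[19,20],[20,9],[31,20],[34,0],[42,1],[44,9],[50,0]]
[[3,1],[5,0],[19,20],[20,9],[30,20],[38,0],[42,1],[44,9],[50,0]]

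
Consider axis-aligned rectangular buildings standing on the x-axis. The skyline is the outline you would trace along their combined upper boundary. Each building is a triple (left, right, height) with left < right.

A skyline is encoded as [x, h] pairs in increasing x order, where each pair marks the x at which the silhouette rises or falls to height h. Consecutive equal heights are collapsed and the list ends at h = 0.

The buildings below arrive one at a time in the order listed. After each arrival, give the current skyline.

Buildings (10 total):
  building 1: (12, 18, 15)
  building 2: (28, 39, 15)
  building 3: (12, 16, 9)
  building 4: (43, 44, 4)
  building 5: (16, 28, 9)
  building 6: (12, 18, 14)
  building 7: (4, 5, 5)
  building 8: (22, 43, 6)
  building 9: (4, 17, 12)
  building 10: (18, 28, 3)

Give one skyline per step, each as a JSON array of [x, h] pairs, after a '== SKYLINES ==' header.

== SKYLINES ==
[[12,15],[18,0]]
[[12,15],[18,0],[28,15],[39,0]]
[[12,15],[18,0],[28,15],[39,0]]
[[12,15],[18,0],[28,15],[39,0],[43,4],[44,0]]
[[12,15],[18,9],[28,15],[39,0],[43,4],[44,0]]
[[12,15],[18,9],[28,15],[39,0],[43,4],[44,0]]
[[4,5],[5,0],[12,15],[18,9],[28,15],[39,0],[43,4],[44,0]]
[[4,5],[5,0],[12,15],[18,9],[28,15],[39,6],[43,4],[44,0]]
[[4,12],[12,15],[18,9],[28,15],[39,6],[43,4],[44,0]]
[[4,12],[12,15],[18,9],[28,15],[39,6],[43,4],[44,0]]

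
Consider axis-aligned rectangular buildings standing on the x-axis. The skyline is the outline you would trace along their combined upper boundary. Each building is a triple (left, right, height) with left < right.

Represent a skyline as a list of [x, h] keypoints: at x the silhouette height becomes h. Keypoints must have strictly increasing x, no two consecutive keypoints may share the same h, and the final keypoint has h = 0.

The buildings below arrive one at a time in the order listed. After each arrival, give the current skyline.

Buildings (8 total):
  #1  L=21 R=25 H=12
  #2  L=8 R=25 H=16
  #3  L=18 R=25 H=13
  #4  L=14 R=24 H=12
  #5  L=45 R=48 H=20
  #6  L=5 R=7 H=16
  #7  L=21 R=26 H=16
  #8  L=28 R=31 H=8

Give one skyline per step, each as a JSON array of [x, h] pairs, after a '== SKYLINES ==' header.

== SKYLINES ==
[[21,12],[25,0]]
[[8,16],[25,0]]
[[8,16],[25,0]]
[[8,16],[25,0]]
[[8,16],[25,0],[45,20],[48,0]]
[[5,16],[7,0],[8,16],[25,0],[45,20],[48,0]]
[[5,16],[7,0],[8,16],[26,0],[45,20],[48,0]]
[[5,16],[7,0],[8,16],[26,0],[28,8],[31,0],[45,20],[48,0]]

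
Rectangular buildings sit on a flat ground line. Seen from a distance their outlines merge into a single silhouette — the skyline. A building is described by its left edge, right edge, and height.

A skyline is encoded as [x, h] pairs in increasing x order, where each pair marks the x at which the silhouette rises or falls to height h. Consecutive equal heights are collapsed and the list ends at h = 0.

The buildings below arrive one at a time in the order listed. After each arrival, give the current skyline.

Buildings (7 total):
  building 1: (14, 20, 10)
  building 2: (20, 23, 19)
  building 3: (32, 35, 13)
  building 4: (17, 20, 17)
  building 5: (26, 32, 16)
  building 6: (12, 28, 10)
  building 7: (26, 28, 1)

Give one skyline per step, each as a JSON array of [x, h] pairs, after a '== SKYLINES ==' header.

== SKYLINES ==
[[14,10],[20,0]]
[[14,10],[20,19],[23,0]]
[[14,10],[20,19],[23,0],[32,13],[35,0]]
[[14,10],[17,17],[20,19],[23,0],[32,13],[35,0]]
[[14,10],[17,17],[20,19],[23,0],[26,16],[32,13],[35,0]]
[[12,10],[17,17],[20,19],[23,10],[26,16],[32,13],[35,0]]
[[12,10],[17,17],[20,19],[23,10],[26,16],[32,13],[35,0]]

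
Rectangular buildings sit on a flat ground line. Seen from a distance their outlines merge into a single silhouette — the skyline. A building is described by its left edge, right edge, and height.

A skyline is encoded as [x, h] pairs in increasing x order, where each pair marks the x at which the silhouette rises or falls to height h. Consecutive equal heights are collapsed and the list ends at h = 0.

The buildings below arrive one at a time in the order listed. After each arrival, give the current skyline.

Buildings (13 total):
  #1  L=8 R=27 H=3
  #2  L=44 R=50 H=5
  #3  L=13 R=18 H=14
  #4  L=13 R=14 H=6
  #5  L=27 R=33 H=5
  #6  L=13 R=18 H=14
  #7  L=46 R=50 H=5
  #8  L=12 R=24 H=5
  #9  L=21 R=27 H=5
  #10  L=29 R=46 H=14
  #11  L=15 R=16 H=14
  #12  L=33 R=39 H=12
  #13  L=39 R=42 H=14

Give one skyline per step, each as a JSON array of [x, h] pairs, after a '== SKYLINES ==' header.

== SKYLINES ==
[[8,3],[27,0]]
[[8,3],[27,0],[44,5],[50,0]]
[[8,3],[13,14],[18,3],[27,0],[44,5],[50,0]]
[[8,3],[13,14],[18,3],[27,0],[44,5],[50,0]]
[[8,3],[13,14],[18,3],[27,5],[33,0],[44,5],[50,0]]
[[8,3],[13,14],[18,3],[27,5],[33,0],[44,5],[50,0]]
[[8,3],[13,14],[18,3],[27,5],[33,0],[44,5],[50,0]]
[[8,3],[12,5],[13,14],[18,5],[24,3],[27,5],[33,0],[44,5],[50,0]]
[[8,3],[12,5],[13,14],[18,5],[33,0],[44,5],[50,0]]
[[8,3],[12,5],[13,14],[18,5],[29,14],[46,5],[50,0]]
[[8,3],[12,5],[13,14],[18,5],[29,14],[46,5],[50,0]]
[[8,3],[12,5],[13,14],[18,5],[29,14],[46,5],[50,0]]
[[8,3],[12,5],[13,14],[18,5],[29,14],[46,5],[50,0]]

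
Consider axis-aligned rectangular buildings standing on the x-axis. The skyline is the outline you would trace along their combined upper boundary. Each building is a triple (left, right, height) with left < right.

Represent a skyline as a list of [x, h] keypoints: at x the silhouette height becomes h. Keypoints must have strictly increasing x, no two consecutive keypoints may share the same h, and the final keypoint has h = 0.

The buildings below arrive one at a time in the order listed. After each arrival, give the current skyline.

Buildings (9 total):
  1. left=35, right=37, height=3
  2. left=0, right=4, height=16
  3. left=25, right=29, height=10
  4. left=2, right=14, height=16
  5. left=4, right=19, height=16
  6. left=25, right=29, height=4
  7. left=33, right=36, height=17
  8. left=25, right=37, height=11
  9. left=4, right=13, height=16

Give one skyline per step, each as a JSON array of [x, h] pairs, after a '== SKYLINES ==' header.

== SKYLINES ==
[[35,3],[37,0]]
[[0,16],[4,0],[35,3],[37,0]]
[[0,16],[4,0],[25,10],[29,0],[35,3],[37,0]]
[[0,16],[14,0],[25,10],[29,0],[35,3],[37,0]]
[[0,16],[19,0],[25,10],[29,0],[35,3],[37,0]]
[[0,16],[19,0],[25,10],[29,0],[35,3],[37,0]]
[[0,16],[19,0],[25,10],[29,0],[33,17],[36,3],[37,0]]
[[0,16],[19,0],[25,11],[33,17],[36,11],[37,0]]
[[0,16],[19,0],[25,11],[33,17],[36,11],[37,0]]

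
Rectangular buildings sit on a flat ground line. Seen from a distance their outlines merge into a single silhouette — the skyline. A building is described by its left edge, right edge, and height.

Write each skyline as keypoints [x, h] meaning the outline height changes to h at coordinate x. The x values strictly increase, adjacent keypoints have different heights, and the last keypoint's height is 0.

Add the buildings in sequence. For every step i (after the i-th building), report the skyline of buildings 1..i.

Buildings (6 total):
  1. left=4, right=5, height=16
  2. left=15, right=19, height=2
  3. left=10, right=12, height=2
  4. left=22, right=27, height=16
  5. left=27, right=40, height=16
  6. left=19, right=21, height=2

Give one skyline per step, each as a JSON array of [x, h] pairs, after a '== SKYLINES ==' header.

== SKYLINES ==
[[4,16],[5,0]]
[[4,16],[5,0],[15,2],[19,0]]
[[4,16],[5,0],[10,2],[12,0],[15,2],[19,0]]
[[4,16],[5,0],[10,2],[12,0],[15,2],[19,0],[22,16],[27,0]]
[[4,16],[5,0],[10,2],[12,0],[15,2],[19,0],[22,16],[40,0]]
[[4,16],[5,0],[10,2],[12,0],[15,2],[21,0],[22,16],[40,0]]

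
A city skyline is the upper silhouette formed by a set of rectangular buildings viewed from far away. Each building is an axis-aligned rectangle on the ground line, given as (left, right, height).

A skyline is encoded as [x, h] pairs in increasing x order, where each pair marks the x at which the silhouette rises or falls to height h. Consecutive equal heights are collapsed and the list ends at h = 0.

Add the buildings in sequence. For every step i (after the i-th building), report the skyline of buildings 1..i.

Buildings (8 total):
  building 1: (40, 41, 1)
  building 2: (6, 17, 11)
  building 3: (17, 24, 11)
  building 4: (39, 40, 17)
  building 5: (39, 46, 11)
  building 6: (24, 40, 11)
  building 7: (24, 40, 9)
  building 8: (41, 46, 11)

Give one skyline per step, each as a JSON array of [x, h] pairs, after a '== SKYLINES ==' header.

== SKYLINES ==
[[40,1],[41,0]]
[[6,11],[17,0],[40,1],[41,0]]
[[6,11],[24,0],[40,1],[41,0]]
[[6,11],[24,0],[39,17],[40,1],[41,0]]
[[6,11],[24,0],[39,17],[40,11],[46,0]]
[[6,11],[39,17],[40,11],[46,0]]
[[6,11],[39,17],[40,11],[46,0]]
[[6,11],[39,17],[40,11],[46,0]]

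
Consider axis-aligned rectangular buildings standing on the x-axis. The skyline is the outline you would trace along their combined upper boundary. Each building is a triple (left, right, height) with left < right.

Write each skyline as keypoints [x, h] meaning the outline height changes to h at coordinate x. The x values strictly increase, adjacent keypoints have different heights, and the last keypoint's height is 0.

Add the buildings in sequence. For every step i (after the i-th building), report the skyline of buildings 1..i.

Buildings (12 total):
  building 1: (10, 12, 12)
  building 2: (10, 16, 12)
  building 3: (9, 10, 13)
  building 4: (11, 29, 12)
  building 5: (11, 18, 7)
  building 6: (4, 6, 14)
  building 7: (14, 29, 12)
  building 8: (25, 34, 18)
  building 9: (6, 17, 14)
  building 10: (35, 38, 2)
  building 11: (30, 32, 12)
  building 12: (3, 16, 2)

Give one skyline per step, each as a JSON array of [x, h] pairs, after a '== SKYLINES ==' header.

== SKYLINES ==
[[10,12],[12,0]]
[[10,12],[16,0]]
[[9,13],[10,12],[16,0]]
[[9,13],[10,12],[29,0]]
[[9,13],[10,12],[29,0]]
[[4,14],[6,0],[9,13],[10,12],[29,0]]
[[4,14],[6,0],[9,13],[10,12],[29,0]]
[[4,14],[6,0],[9,13],[10,12],[25,18],[34,0]]
[[4,14],[17,12],[25,18],[34,0]]
[[4,14],[17,12],[25,18],[34,0],[35,2],[38,0]]
[[4,14],[17,12],[25,18],[34,0],[35,2],[38,0]]
[[3,2],[4,14],[17,12],[25,18],[34,0],[35,2],[38,0]]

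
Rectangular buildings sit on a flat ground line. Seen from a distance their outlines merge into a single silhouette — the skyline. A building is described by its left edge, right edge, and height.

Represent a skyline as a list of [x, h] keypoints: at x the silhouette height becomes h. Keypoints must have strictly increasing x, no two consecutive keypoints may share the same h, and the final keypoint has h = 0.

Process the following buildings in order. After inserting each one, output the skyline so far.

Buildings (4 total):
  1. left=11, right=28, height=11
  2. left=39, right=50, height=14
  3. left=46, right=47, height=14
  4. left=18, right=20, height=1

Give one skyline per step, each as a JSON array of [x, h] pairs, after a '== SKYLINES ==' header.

== SKYLINES ==
[[11,11],[28,0]]
[[11,11],[28,0],[39,14],[50,0]]
[[11,11],[28,0],[39,14],[50,0]]
[[11,11],[28,0],[39,14],[50,0]]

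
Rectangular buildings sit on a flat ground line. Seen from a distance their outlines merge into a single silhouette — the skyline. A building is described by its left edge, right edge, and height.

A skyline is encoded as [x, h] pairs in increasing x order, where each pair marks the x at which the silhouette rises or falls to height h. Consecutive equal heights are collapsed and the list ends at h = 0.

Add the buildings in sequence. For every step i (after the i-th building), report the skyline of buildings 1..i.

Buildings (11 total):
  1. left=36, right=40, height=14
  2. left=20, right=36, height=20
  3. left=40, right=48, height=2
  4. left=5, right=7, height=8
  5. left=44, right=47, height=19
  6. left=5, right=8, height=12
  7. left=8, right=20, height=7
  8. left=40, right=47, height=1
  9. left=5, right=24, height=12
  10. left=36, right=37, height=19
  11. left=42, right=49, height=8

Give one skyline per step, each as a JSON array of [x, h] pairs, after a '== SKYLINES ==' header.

== SKYLINES ==
[[36,14],[40,0]]
[[20,20],[36,14],[40,0]]
[[20,20],[36,14],[40,2],[48,0]]
[[5,8],[7,0],[20,20],[36,14],[40,2],[48,0]]
[[5,8],[7,0],[20,20],[36,14],[40,2],[44,19],[47,2],[48,0]]
[[5,12],[8,0],[20,20],[36,14],[40,2],[44,19],[47,2],[48,0]]
[[5,12],[8,7],[20,20],[36,14],[40,2],[44,19],[47,2],[48,0]]
[[5,12],[8,7],[20,20],[36,14],[40,2],[44,19],[47,2],[48,0]]
[[5,12],[20,20],[36,14],[40,2],[44,19],[47,2],[48,0]]
[[5,12],[20,20],[36,19],[37,14],[40,2],[44,19],[47,2],[48,0]]
[[5,12],[20,20],[36,19],[37,14],[40,2],[42,8],[44,19],[47,8],[49,0]]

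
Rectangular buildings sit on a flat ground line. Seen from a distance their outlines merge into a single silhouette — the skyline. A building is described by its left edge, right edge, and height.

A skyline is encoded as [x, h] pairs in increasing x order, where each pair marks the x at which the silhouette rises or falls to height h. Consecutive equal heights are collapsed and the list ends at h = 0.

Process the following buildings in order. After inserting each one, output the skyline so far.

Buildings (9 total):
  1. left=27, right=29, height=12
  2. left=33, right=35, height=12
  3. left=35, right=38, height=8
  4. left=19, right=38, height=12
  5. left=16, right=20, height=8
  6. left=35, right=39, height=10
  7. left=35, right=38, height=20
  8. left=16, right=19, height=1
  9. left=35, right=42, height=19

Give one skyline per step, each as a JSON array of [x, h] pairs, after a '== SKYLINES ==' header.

== SKYLINES ==
[[27,12],[29,0]]
[[27,12],[29,0],[33,12],[35,0]]
[[27,12],[29,0],[33,12],[35,8],[38,0]]
[[19,12],[38,0]]
[[16,8],[19,12],[38,0]]
[[16,8],[19,12],[38,10],[39,0]]
[[16,8],[19,12],[35,20],[38,10],[39,0]]
[[16,8],[19,12],[35,20],[38,10],[39,0]]
[[16,8],[19,12],[35,20],[38,19],[42,0]]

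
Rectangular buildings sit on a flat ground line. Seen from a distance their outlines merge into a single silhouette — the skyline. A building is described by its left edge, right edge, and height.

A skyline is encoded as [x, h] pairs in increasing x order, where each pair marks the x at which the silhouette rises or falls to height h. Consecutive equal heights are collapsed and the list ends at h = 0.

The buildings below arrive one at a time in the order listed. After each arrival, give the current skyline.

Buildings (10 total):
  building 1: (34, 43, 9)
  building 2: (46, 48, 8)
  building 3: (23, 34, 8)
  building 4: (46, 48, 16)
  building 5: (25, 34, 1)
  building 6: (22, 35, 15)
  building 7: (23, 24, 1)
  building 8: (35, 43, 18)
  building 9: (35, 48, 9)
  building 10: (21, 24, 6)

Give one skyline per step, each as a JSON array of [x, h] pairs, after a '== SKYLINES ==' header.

== SKYLINES ==
[[34,9],[43,0]]
[[34,9],[43,0],[46,8],[48,0]]
[[23,8],[34,9],[43,0],[46,8],[48,0]]
[[23,8],[34,9],[43,0],[46,16],[48,0]]
[[23,8],[34,9],[43,0],[46,16],[48,0]]
[[22,15],[35,9],[43,0],[46,16],[48,0]]
[[22,15],[35,9],[43,0],[46,16],[48,0]]
[[22,15],[35,18],[43,0],[46,16],[48,0]]
[[22,15],[35,18],[43,9],[46,16],[48,0]]
[[21,6],[22,15],[35,18],[43,9],[46,16],[48,0]]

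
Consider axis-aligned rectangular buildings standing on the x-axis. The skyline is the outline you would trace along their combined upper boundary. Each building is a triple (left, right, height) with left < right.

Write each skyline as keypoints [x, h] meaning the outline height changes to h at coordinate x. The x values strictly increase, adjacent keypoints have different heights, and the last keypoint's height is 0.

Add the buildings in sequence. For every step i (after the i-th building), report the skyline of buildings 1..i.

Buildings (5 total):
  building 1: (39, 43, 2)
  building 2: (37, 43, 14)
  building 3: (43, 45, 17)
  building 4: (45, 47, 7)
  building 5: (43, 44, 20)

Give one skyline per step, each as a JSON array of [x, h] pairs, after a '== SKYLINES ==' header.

== SKYLINES ==
[[39,2],[43,0]]
[[37,14],[43,0]]
[[37,14],[43,17],[45,0]]
[[37,14],[43,17],[45,7],[47,0]]
[[37,14],[43,20],[44,17],[45,7],[47,0]]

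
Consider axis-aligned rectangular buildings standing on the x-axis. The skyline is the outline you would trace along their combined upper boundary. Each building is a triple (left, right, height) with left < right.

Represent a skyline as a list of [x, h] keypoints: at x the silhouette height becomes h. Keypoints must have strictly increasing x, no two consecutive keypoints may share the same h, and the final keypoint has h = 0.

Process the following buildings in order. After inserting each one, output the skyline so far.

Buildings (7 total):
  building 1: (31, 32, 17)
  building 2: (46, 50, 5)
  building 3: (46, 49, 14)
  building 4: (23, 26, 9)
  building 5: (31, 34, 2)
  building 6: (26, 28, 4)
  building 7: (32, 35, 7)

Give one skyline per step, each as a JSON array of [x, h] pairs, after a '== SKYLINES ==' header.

== SKYLINES ==
[[31,17],[32,0]]
[[31,17],[32,0],[46,5],[50,0]]
[[31,17],[32,0],[46,14],[49,5],[50,0]]
[[23,9],[26,0],[31,17],[32,0],[46,14],[49,5],[50,0]]
[[23,9],[26,0],[31,17],[32,2],[34,0],[46,14],[49,5],[50,0]]
[[23,9],[26,4],[28,0],[31,17],[32,2],[34,0],[46,14],[49,5],[50,0]]
[[23,9],[26,4],[28,0],[31,17],[32,7],[35,0],[46,14],[49,5],[50,0]]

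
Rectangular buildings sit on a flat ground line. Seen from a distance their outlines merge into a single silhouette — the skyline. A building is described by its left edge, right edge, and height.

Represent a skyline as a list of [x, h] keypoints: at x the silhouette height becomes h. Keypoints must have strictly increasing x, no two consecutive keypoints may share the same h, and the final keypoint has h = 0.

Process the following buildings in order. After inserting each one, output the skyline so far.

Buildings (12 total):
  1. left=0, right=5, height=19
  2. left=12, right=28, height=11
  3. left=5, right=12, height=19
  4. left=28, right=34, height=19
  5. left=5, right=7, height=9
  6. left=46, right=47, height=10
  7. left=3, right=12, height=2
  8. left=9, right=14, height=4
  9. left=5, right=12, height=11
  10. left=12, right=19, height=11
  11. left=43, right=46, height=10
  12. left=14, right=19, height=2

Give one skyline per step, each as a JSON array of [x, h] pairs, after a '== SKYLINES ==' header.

== SKYLINES ==
[[0,19],[5,0]]
[[0,19],[5,0],[12,11],[28,0]]
[[0,19],[12,11],[28,0]]
[[0,19],[12,11],[28,19],[34,0]]
[[0,19],[12,11],[28,19],[34,0]]
[[0,19],[12,11],[28,19],[34,0],[46,10],[47,0]]
[[0,19],[12,11],[28,19],[34,0],[46,10],[47,0]]
[[0,19],[12,11],[28,19],[34,0],[46,10],[47,0]]
[[0,19],[12,11],[28,19],[34,0],[46,10],[47,0]]
[[0,19],[12,11],[28,19],[34,0],[46,10],[47,0]]
[[0,19],[12,11],[28,19],[34,0],[43,10],[47,0]]
[[0,19],[12,11],[28,19],[34,0],[43,10],[47,0]]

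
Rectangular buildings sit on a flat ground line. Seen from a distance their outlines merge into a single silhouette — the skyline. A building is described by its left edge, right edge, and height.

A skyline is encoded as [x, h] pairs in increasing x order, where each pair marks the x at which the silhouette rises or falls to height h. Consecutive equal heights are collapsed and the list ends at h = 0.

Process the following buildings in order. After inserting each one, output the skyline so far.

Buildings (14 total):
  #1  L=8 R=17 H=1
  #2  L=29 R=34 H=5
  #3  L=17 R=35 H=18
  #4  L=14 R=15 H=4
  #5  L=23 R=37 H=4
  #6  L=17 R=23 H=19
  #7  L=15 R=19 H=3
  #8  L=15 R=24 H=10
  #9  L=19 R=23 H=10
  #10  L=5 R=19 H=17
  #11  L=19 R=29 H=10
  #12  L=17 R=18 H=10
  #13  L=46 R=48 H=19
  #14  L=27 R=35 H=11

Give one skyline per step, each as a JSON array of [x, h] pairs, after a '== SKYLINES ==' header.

== SKYLINES ==
[[8,1],[17,0]]
[[8,1],[17,0],[29,5],[34,0]]
[[8,1],[17,18],[35,0]]
[[8,1],[14,4],[15,1],[17,18],[35,0]]
[[8,1],[14,4],[15,1],[17,18],[35,4],[37,0]]
[[8,1],[14,4],[15,1],[17,19],[23,18],[35,4],[37,0]]
[[8,1],[14,4],[15,3],[17,19],[23,18],[35,4],[37,0]]
[[8,1],[14,4],[15,10],[17,19],[23,18],[35,4],[37,0]]
[[8,1],[14,4],[15,10],[17,19],[23,18],[35,4],[37,0]]
[[5,17],[17,19],[23,18],[35,4],[37,0]]
[[5,17],[17,19],[23,18],[35,4],[37,0]]
[[5,17],[17,19],[23,18],[35,4],[37,0]]
[[5,17],[17,19],[23,18],[35,4],[37,0],[46,19],[48,0]]
[[5,17],[17,19],[23,18],[35,4],[37,0],[46,19],[48,0]]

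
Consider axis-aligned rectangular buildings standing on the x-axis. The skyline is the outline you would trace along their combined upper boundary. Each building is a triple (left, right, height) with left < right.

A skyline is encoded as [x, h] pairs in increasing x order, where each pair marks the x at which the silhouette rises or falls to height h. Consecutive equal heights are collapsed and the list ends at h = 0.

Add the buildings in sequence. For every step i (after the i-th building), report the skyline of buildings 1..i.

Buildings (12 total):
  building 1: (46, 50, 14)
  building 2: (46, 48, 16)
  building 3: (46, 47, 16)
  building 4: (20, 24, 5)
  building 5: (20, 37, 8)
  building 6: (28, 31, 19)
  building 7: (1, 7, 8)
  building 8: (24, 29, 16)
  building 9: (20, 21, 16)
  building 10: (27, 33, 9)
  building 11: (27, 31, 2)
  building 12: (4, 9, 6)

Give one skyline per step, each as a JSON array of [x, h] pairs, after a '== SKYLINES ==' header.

== SKYLINES ==
[[46,14],[50,0]]
[[46,16],[48,14],[50,0]]
[[46,16],[48,14],[50,0]]
[[20,5],[24,0],[46,16],[48,14],[50,0]]
[[20,8],[37,0],[46,16],[48,14],[50,0]]
[[20,8],[28,19],[31,8],[37,0],[46,16],[48,14],[50,0]]
[[1,8],[7,0],[20,8],[28,19],[31,8],[37,0],[46,16],[48,14],[50,0]]
[[1,8],[7,0],[20,8],[24,16],[28,19],[31,8],[37,0],[46,16],[48,14],[50,0]]
[[1,8],[7,0],[20,16],[21,8],[24,16],[28,19],[31,8],[37,0],[46,16],[48,14],[50,0]]
[[1,8],[7,0],[20,16],[21,8],[24,16],[28,19],[31,9],[33,8],[37,0],[46,16],[48,14],[50,0]]
[[1,8],[7,0],[20,16],[21,8],[24,16],[28,19],[31,9],[33,8],[37,0],[46,16],[48,14],[50,0]]
[[1,8],[7,6],[9,0],[20,16],[21,8],[24,16],[28,19],[31,9],[33,8],[37,0],[46,16],[48,14],[50,0]]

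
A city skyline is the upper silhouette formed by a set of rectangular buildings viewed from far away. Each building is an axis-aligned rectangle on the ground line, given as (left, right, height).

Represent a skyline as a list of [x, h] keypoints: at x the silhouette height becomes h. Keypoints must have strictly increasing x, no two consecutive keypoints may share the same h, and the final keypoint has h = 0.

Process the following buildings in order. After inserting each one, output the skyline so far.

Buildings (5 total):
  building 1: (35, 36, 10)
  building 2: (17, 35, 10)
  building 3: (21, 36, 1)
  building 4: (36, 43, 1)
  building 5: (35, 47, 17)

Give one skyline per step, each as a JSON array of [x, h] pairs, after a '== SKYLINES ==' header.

== SKYLINES ==
[[35,10],[36,0]]
[[17,10],[36,0]]
[[17,10],[36,0]]
[[17,10],[36,1],[43,0]]
[[17,10],[35,17],[47,0]]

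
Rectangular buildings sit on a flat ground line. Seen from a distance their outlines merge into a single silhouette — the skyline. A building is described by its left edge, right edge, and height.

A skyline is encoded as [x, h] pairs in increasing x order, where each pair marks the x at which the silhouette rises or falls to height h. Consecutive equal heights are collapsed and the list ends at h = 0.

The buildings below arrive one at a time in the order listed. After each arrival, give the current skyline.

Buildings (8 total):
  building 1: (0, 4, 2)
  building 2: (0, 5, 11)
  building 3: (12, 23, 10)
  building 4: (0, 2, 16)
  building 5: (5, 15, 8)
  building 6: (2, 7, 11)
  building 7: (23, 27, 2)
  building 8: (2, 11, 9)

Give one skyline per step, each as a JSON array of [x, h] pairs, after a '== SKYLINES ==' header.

== SKYLINES ==
[[0,2],[4,0]]
[[0,11],[5,0]]
[[0,11],[5,0],[12,10],[23,0]]
[[0,16],[2,11],[5,0],[12,10],[23,0]]
[[0,16],[2,11],[5,8],[12,10],[23,0]]
[[0,16],[2,11],[7,8],[12,10],[23,0]]
[[0,16],[2,11],[7,8],[12,10],[23,2],[27,0]]
[[0,16],[2,11],[7,9],[11,8],[12,10],[23,2],[27,0]]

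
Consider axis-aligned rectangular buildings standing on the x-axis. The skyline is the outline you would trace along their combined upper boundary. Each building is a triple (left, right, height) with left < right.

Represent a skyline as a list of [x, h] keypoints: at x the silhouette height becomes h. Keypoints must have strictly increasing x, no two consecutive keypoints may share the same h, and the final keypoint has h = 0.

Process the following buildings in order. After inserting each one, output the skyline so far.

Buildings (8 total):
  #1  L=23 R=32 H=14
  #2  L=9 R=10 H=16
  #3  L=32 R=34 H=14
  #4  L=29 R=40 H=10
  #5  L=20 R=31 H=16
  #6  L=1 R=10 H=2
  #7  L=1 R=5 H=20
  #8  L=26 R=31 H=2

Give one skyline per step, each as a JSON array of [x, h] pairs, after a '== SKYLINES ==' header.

== SKYLINES ==
[[23,14],[32,0]]
[[9,16],[10,0],[23,14],[32,0]]
[[9,16],[10,0],[23,14],[34,0]]
[[9,16],[10,0],[23,14],[34,10],[40,0]]
[[9,16],[10,0],[20,16],[31,14],[34,10],[40,0]]
[[1,2],[9,16],[10,0],[20,16],[31,14],[34,10],[40,0]]
[[1,20],[5,2],[9,16],[10,0],[20,16],[31,14],[34,10],[40,0]]
[[1,20],[5,2],[9,16],[10,0],[20,16],[31,14],[34,10],[40,0]]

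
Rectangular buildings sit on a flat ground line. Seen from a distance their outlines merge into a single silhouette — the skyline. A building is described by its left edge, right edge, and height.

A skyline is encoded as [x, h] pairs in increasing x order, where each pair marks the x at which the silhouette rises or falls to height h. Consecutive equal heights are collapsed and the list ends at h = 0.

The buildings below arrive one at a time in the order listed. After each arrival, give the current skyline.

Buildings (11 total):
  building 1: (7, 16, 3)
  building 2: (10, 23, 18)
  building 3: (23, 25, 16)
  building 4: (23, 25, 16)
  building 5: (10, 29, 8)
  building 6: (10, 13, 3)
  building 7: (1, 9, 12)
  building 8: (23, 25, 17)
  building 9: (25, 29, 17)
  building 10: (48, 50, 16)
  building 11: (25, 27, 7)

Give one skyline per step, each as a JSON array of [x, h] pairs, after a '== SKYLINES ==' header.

== SKYLINES ==
[[7,3],[16,0]]
[[7,3],[10,18],[23,0]]
[[7,3],[10,18],[23,16],[25,0]]
[[7,3],[10,18],[23,16],[25,0]]
[[7,3],[10,18],[23,16],[25,8],[29,0]]
[[7,3],[10,18],[23,16],[25,8],[29,0]]
[[1,12],[9,3],[10,18],[23,16],[25,8],[29,0]]
[[1,12],[9,3],[10,18],[23,17],[25,8],[29,0]]
[[1,12],[9,3],[10,18],[23,17],[29,0]]
[[1,12],[9,3],[10,18],[23,17],[29,0],[48,16],[50,0]]
[[1,12],[9,3],[10,18],[23,17],[29,0],[48,16],[50,0]]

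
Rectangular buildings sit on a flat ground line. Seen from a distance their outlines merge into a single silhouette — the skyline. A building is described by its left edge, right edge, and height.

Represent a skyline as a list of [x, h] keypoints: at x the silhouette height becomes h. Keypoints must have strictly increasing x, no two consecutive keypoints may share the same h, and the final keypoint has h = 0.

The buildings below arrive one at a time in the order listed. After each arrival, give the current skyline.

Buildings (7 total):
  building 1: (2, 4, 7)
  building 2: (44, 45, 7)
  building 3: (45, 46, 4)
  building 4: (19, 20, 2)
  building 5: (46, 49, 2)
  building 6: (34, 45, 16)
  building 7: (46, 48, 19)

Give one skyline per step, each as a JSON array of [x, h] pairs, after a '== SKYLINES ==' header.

== SKYLINES ==
[[2,7],[4,0]]
[[2,7],[4,0],[44,7],[45,0]]
[[2,7],[4,0],[44,7],[45,4],[46,0]]
[[2,7],[4,0],[19,2],[20,0],[44,7],[45,4],[46,0]]
[[2,7],[4,0],[19,2],[20,0],[44,7],[45,4],[46,2],[49,0]]
[[2,7],[4,0],[19,2],[20,0],[34,16],[45,4],[46,2],[49,0]]
[[2,7],[4,0],[19,2],[20,0],[34,16],[45,4],[46,19],[48,2],[49,0]]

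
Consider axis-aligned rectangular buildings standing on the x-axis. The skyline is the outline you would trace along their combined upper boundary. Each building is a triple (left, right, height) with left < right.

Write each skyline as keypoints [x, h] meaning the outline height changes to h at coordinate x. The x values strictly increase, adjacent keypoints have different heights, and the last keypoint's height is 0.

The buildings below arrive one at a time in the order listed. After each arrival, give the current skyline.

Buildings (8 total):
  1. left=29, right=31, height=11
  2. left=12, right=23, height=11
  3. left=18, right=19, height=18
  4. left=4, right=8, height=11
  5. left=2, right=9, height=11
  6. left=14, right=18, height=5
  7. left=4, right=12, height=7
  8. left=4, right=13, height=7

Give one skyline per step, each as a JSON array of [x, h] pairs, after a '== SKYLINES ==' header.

== SKYLINES ==
[[29,11],[31,0]]
[[12,11],[23,0],[29,11],[31,0]]
[[12,11],[18,18],[19,11],[23,0],[29,11],[31,0]]
[[4,11],[8,0],[12,11],[18,18],[19,11],[23,0],[29,11],[31,0]]
[[2,11],[9,0],[12,11],[18,18],[19,11],[23,0],[29,11],[31,0]]
[[2,11],[9,0],[12,11],[18,18],[19,11],[23,0],[29,11],[31,0]]
[[2,11],[9,7],[12,11],[18,18],[19,11],[23,0],[29,11],[31,0]]
[[2,11],[9,7],[12,11],[18,18],[19,11],[23,0],[29,11],[31,0]]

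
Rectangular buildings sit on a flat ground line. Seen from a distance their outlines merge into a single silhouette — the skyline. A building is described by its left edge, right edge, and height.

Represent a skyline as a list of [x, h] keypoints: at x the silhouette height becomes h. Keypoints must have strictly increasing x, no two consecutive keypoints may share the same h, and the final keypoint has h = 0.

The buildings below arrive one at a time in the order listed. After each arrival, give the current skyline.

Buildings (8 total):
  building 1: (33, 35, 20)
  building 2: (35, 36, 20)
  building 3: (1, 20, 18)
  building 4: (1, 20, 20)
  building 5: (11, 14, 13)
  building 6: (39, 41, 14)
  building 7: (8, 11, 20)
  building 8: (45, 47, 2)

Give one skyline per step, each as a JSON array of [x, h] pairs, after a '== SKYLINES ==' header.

== SKYLINES ==
[[33,20],[35,0]]
[[33,20],[36,0]]
[[1,18],[20,0],[33,20],[36,0]]
[[1,20],[20,0],[33,20],[36,0]]
[[1,20],[20,0],[33,20],[36,0]]
[[1,20],[20,0],[33,20],[36,0],[39,14],[41,0]]
[[1,20],[20,0],[33,20],[36,0],[39,14],[41,0]]
[[1,20],[20,0],[33,20],[36,0],[39,14],[41,0],[45,2],[47,0]]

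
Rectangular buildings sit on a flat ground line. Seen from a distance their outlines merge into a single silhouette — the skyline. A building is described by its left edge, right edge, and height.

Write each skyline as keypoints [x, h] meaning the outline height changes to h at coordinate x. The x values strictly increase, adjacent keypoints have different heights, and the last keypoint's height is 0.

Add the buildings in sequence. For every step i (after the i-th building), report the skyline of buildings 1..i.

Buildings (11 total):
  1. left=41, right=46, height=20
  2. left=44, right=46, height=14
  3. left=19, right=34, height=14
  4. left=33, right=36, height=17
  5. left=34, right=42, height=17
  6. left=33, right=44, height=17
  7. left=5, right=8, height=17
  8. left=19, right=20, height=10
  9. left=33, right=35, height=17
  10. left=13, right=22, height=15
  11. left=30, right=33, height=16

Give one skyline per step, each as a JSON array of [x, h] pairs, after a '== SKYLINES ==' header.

== SKYLINES ==
[[41,20],[46,0]]
[[41,20],[46,0]]
[[19,14],[34,0],[41,20],[46,0]]
[[19,14],[33,17],[36,0],[41,20],[46,0]]
[[19,14],[33,17],[41,20],[46,0]]
[[19,14],[33,17],[41,20],[46,0]]
[[5,17],[8,0],[19,14],[33,17],[41,20],[46,0]]
[[5,17],[8,0],[19,14],[33,17],[41,20],[46,0]]
[[5,17],[8,0],[19,14],[33,17],[41,20],[46,0]]
[[5,17],[8,0],[13,15],[22,14],[33,17],[41,20],[46,0]]
[[5,17],[8,0],[13,15],[22,14],[30,16],[33,17],[41,20],[46,0]]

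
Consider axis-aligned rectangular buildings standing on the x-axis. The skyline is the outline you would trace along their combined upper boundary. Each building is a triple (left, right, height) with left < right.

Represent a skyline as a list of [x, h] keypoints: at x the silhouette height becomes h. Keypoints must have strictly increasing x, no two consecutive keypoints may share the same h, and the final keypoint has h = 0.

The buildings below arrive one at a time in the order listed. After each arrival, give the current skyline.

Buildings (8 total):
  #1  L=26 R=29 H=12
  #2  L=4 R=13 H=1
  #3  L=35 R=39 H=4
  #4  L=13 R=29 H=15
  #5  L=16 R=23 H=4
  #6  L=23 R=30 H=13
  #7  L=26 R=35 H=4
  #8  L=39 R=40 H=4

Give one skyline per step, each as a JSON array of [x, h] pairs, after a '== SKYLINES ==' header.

== SKYLINES ==
[[26,12],[29,0]]
[[4,1],[13,0],[26,12],[29,0]]
[[4,1],[13,0],[26,12],[29,0],[35,4],[39,0]]
[[4,1],[13,15],[29,0],[35,4],[39,0]]
[[4,1],[13,15],[29,0],[35,4],[39,0]]
[[4,1],[13,15],[29,13],[30,0],[35,4],[39,0]]
[[4,1],[13,15],[29,13],[30,4],[39,0]]
[[4,1],[13,15],[29,13],[30,4],[40,0]]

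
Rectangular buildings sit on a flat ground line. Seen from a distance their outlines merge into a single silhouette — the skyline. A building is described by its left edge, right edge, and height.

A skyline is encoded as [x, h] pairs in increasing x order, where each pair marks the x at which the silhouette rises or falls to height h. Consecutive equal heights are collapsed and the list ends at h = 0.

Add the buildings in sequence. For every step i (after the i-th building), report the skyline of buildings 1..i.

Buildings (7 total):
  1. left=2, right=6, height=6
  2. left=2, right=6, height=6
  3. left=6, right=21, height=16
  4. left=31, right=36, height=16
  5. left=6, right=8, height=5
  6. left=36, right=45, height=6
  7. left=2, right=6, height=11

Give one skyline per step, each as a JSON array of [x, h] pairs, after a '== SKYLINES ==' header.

== SKYLINES ==
[[2,6],[6,0]]
[[2,6],[6,0]]
[[2,6],[6,16],[21,0]]
[[2,6],[6,16],[21,0],[31,16],[36,0]]
[[2,6],[6,16],[21,0],[31,16],[36,0]]
[[2,6],[6,16],[21,0],[31,16],[36,6],[45,0]]
[[2,11],[6,16],[21,0],[31,16],[36,6],[45,0]]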